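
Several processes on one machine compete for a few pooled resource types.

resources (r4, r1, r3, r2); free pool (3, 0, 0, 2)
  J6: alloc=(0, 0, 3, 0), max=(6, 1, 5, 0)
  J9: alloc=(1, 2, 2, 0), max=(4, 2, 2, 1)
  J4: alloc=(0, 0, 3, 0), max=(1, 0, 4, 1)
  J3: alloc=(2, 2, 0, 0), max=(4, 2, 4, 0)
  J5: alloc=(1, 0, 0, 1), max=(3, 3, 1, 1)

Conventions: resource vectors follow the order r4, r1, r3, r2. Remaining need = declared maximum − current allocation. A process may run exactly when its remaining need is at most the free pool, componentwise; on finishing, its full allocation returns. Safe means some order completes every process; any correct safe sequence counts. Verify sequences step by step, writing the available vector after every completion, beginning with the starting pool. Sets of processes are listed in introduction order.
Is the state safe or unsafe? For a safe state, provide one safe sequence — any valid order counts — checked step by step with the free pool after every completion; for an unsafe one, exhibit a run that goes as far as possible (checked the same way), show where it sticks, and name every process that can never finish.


SAFE — a valid safe sequence is J9, J4, J3, J6, J5.
Key observation: the first exact fit in this order is J9 — it needs (3, 0, 0, 1) with (3, 0, 0, 2) free, meeting a requested resource to the last unit.
Verifying each step:
  pool = (3, 0, 0, 2)
  J9: need (3, 0, 0, 1) fits (3, 0, 0, 2); releases (1, 2, 2, 0), pool now (4, 2, 2, 2)
  J4: need (1, 0, 1, 1) fits (4, 2, 2, 2); releases (0, 0, 3, 0), pool now (4, 2, 5, 2)
  J3: need (2, 0, 4, 0) fits (4, 2, 5, 2); releases (2, 2, 0, 0), pool now (6, 4, 5, 2)
  J6: need (6, 1, 2, 0) fits (6, 4, 5, 2); releases (0, 0, 3, 0), pool now (6, 4, 8, 2)
  J5: need (2, 3, 1, 0) fits (6, 4, 8, 2); releases (1, 0, 0, 1), pool now (7, 4, 8, 3)


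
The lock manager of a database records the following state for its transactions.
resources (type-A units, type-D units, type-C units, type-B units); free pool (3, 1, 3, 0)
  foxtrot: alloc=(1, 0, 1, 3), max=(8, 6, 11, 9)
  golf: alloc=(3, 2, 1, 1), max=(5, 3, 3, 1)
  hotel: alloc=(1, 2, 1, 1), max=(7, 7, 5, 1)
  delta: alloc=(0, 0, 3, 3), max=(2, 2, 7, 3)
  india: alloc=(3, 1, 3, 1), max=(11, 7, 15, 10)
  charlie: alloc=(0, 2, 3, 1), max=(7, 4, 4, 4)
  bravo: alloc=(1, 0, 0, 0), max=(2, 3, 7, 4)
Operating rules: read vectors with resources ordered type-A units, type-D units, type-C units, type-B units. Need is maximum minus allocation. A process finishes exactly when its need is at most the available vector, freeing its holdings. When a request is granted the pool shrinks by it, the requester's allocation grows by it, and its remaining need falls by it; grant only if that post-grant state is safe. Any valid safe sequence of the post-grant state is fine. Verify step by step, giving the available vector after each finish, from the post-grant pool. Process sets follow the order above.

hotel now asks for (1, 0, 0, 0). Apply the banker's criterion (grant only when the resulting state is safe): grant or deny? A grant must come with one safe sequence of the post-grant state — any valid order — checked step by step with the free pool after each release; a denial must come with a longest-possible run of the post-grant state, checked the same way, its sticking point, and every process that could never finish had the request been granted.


DENY: after the grant no complete ordering would exist.
Key observation: after golf, delta, bravo the pool peaks at (6, 3, 7, 4), and each blocked process is short somewhere: foxtrot on type-A units, type-D units, type-C units, type-B units; hotel on type-D units; india on type-A units, type-D units, type-C units, type-B units; charlie on type-A units.
After a pretend grant, a maximal execution: golf, delta, bravo — then nothing else fits. Step-by-step check:
  pool = (2, 1, 3, 0)
  golf: need (2, 1, 2, 0) fits (2, 1, 3, 0); releases (3, 2, 1, 1), pool now (5, 3, 4, 1)
  delta: need (2, 2, 4, 0) fits (5, 3, 4, 1); releases (0, 0, 3, 3), pool now (5, 3, 7, 4)
  bravo: need (1, 3, 7, 4) fits (5, 3, 7, 4); releases (1, 0, 0, 0), pool now (6, 3, 7, 4)
  foxtrot cannot run: need (7, 6, 10, 6) vs free (6, 3, 7, 4) (insufficient type-A units, type-D units, type-C units and type-B units)
  hotel cannot run: need (5, 5, 4, 0) vs free (6, 3, 7, 4) (insufficient type-D units)
  india cannot run: need (8, 6, 12, 9) vs free (6, 3, 7, 4) (insufficient type-A units, type-D units, type-C units and type-B units)
  charlie cannot run: need (7, 2, 1, 3) vs free (6, 3, 7, 4) (insufficient type-A units)
Post-grant, the permanently blocked set is foxtrot, hotel, india and charlie.


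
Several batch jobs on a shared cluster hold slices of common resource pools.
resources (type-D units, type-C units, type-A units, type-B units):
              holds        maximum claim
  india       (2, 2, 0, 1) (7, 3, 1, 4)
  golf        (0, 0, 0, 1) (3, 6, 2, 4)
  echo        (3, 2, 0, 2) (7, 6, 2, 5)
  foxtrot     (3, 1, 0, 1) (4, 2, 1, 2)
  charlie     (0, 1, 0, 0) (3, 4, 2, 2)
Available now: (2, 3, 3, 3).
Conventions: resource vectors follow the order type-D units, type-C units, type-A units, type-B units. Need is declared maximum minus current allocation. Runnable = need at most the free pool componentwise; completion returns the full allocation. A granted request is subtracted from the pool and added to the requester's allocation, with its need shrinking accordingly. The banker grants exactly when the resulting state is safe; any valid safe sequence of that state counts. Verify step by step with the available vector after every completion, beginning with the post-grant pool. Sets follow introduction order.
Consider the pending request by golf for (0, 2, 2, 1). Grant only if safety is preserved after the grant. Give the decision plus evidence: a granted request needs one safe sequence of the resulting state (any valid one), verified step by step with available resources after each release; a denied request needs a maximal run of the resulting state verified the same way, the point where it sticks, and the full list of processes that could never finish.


GRANT — the state after the grant stays safe, e.g. via foxtrot, india, golf, echo, charlie.
Key observation: the grant leaves (2, 1, 1, 2) free — enough for foxtrot, whose release restarts the cascade.
Check on the post-grant state, step by step:
  pool = (2, 1, 1, 2)
  foxtrot: need (1, 1, 1, 1) fits (2, 1, 1, 2); releases (3, 1, 0, 1), pool now (5, 2, 1, 3)
  india: need (5, 1, 1, 3) fits (5, 2, 1, 3); releases (2, 2, 0, 1), pool now (7, 4, 1, 4)
  golf: need (3, 4, 0, 2) fits (7, 4, 1, 4); releases (0, 2, 2, 2), pool now (7, 6, 3, 6)
  echo: need (4, 4, 2, 3) fits (7, 6, 3, 6); releases (3, 2, 0, 2), pool now (10, 8, 3, 8)
  charlie: need (3, 3, 2, 2) fits (10, 8, 3, 8); releases (0, 1, 0, 0), pool now (10, 9, 3, 8)


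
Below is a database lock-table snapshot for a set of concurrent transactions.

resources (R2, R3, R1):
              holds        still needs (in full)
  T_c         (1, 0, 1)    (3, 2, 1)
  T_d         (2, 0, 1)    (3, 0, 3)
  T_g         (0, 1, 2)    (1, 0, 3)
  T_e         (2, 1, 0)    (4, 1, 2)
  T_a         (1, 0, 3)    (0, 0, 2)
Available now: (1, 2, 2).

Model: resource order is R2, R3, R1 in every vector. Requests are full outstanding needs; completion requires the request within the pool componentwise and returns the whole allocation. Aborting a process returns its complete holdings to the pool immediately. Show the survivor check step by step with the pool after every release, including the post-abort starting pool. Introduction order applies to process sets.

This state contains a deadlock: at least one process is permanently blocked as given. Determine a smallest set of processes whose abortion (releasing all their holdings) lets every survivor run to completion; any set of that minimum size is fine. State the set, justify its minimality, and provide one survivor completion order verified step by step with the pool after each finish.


The answer: abort T_d.
Key observation: the deadlocked T_c becomes finishable only because T_d released (2, 0, 1); it completes at step 1 below.
Why nothing smaller works: aborting no one leaves the state deadlocked as given.
Survivors finish in the order: T_c, T_g, T_e, T_a. Verifying each step (pool after the aborts first):
  pool = (3, 2, 3)
  run T_c (needs (3, 2, 1), free (3, 2, 3)); after release of (1, 0, 1) the pool is (4, 2, 4)
  run T_g (needs (1, 0, 3), free (4, 2, 4)); after release of (0, 1, 2) the pool is (4, 3, 6)
  run T_e (needs (4, 1, 2), free (4, 3, 6)); after release of (2, 1, 0) the pool is (6, 4, 6)
  run T_a (needs (0, 0, 2), free (6, 4, 6)); after release of (1, 0, 3) the pool is (7, 4, 9)


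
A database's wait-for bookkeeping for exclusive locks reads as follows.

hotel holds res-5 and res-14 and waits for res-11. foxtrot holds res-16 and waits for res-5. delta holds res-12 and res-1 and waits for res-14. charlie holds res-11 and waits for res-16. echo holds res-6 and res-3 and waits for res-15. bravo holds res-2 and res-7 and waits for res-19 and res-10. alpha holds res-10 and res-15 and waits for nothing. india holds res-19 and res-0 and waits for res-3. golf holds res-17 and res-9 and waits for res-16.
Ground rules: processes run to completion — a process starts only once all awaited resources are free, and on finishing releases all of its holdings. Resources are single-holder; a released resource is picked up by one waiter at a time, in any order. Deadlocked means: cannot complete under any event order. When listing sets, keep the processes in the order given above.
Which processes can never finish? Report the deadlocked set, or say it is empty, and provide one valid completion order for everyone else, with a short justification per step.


Deadlocked: hotel, foxtrot, delta, charlie and golf.
Key observation: along hotel -> charlie -> foxtrot -> hotel, each member waits on what the next one holds — a deadlock; delta and golf wait into the deadlock from upstream.
One completion order for the rest: alpha, echo, india, bravo.
Verifying each step:
  alpha waits on nothing -> runs at once and releases res-10 and res-15
  run echo (all its waits — res-15 — are resolved); releases res-6 and res-3
  run india (all its waits — res-3 — are resolved); releases res-19 and res-0
  run bravo (all its waits — res-19 and res-10 — are resolved); releases res-2 and res-7


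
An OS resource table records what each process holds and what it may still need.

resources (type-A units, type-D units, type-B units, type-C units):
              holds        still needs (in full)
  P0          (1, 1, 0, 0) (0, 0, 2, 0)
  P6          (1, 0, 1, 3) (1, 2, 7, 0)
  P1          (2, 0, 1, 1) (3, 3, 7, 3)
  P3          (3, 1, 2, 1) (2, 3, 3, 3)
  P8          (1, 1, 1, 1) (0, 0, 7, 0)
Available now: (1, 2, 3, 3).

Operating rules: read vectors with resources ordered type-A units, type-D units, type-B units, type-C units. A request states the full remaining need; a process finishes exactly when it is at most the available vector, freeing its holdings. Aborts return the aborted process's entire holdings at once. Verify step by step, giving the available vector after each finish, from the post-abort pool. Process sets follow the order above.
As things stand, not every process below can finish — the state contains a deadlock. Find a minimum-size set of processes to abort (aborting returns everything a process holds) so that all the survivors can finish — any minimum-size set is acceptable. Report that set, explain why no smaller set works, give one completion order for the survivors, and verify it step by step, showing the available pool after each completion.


The answer: abort P1 and P8.
Key observation: P6 had no path to completion before; after the abort of P1 and P8 ((3, 1, 2, 2) returned), step 3 is where it fits.
Minimality, checking each single-abort alternative: P0 alone leaves P6 blocked (short on type-B units); P6 alone leaves P1 blocked (short on type-B units); P1 alone leaves P6 blocked (short on type-B units); P3 alone leaves P6 blocked (short on type-B units); P8 alone leaves P6 blocked (short on type-B units).
The survivors complete as P0, P3, P6. Walking it through (starting from the post-abort pool):
  pool = (4, 3, 5, 5)
  run P0 (needs (0, 0, 2, 0), free (4, 3, 5, 5)); after release of (1, 1, 0, 0) the pool is (5, 4, 5, 5)
  run P3 (needs (2, 3, 3, 3), free (5, 4, 5, 5)); after release of (3, 1, 2, 1) the pool is (8, 5, 7, 6)
  run P6 (needs (1, 2, 7, 0), free (8, 5, 7, 6)); after release of (1, 0, 1, 3) the pool is (9, 5, 8, 9)


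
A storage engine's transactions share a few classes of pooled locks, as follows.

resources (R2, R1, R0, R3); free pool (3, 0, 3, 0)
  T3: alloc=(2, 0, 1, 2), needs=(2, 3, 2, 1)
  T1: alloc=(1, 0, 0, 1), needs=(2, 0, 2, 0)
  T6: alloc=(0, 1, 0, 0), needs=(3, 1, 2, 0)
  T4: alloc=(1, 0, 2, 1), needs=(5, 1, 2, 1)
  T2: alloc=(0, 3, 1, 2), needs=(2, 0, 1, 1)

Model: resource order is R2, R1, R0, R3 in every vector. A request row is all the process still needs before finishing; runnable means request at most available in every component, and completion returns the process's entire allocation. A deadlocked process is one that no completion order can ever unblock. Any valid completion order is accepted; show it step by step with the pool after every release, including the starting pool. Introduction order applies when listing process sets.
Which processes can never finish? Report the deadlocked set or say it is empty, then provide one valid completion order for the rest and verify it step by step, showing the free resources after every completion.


Nothing here is deadlocked.
Key observation: no deadlock: T1 fits now, and the freed resources carry the rest through.
A valid finishing order for the others: T1, T2, T3, T4, T6. Walking it through:
  pool = (3, 0, 3, 0)
  T1 needs (2, 0, 2, 0) <= (3, 0, 3, 0) -> finishes; pool += (1, 0, 0, 1) = (4, 0, 3, 1)
  T2 needs (2, 0, 1, 1) <= (4, 0, 3, 1) -> finishes; pool += (0, 3, 1, 2) = (4, 3, 4, 3)
  T3 needs (2, 3, 2, 1) <= (4, 3, 4, 3) -> finishes; pool += (2, 0, 1, 2) = (6, 3, 5, 5)
  T4 needs (5, 1, 2, 1) <= (6, 3, 5, 5) -> finishes; pool += (1, 0, 2, 1) = (7, 3, 7, 6)
  T6 needs (3, 1, 2, 0) <= (7, 3, 7, 6) -> finishes; pool += (0, 1, 0, 0) = (7, 4, 7, 6)


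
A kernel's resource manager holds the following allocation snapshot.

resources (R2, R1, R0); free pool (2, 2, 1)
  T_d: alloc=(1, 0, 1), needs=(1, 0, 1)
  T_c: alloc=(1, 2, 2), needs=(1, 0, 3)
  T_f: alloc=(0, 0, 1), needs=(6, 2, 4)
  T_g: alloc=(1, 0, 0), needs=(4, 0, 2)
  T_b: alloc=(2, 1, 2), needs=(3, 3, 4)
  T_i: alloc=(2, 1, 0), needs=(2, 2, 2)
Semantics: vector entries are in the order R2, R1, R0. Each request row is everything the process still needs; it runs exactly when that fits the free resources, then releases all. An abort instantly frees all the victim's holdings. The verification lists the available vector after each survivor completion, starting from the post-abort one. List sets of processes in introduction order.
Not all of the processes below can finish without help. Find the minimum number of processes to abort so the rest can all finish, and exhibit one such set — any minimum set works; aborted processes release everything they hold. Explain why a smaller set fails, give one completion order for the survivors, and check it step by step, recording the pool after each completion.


Abort T_b.
Key observation: T_c had no path to completion before; after the abort of T_b ((2, 1, 2) returned), step 2 is where it fits.
Why nothing smaller works: aborting no one leaves the state deadlocked as given.
The survivors complete as T_g, T_c, T_f, T_d, T_i. Verifying each step (starting from the post-abort pool):
  pool = (4, 3, 3)
  run T_g (needs (4, 0, 2), free (4, 3, 3)); after release of (1, 0, 0) the pool is (5, 3, 3)
  run T_c (needs (1, 0, 3), free (5, 3, 3)); after release of (1, 2, 2) the pool is (6, 5, 5)
  run T_f (needs (6, 2, 4), free (6, 5, 5)); after release of (0, 0, 1) the pool is (6, 5, 6)
  run T_d (needs (1, 0, 1), free (6, 5, 6)); after release of (1, 0, 1) the pool is (7, 5, 7)
  run T_i (needs (2, 2, 2), free (7, 5, 7)); after release of (2, 1, 0) the pool is (9, 6, 7)


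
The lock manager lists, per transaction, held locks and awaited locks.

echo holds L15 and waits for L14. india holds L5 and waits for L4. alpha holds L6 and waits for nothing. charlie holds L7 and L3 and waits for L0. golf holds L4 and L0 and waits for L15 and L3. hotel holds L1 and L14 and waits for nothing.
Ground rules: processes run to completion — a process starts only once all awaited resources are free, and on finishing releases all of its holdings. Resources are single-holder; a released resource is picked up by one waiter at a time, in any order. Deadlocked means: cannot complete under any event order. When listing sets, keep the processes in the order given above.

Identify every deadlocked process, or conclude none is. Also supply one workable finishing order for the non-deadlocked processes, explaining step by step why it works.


The deadlocked set is india, charlie and golf.
Key observation: nobody on the ring golf -> charlie -> golf can start until another member finishes, which never happens; india waits into the deadlock from upstream.
The rest can finish in the order hotel, echo, alpha.
Check, step by step:
  hotel waits on nothing -> runs at once and releases L1 and L14
  echo waits on L14 — all released -> runs and releases L15
  alpha waits on nothing -> runs at once and releases L6


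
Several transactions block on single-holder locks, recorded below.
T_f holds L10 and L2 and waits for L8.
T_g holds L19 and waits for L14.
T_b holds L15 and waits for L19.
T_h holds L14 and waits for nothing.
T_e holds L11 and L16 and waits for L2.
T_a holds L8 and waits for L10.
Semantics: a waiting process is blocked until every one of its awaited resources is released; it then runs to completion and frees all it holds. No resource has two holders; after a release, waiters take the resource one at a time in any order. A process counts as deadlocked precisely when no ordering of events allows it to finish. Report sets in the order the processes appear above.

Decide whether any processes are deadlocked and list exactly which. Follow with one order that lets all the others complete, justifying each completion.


The deadlocked set is T_f, T_e and T_a.
Key observation: the waits loop around T_f -> T_a -> T_f with no way out; T_e waits into the deadlock from upstream.
One completion order for the rest: T_h, T_g, T_b.
Step-by-step check:
  T_h: no waits; runs immediately, freeing L14
  run T_g (all its waits — L14 — are resolved); releases L19
  run T_b (all its waits — L19 — are resolved); releases L15


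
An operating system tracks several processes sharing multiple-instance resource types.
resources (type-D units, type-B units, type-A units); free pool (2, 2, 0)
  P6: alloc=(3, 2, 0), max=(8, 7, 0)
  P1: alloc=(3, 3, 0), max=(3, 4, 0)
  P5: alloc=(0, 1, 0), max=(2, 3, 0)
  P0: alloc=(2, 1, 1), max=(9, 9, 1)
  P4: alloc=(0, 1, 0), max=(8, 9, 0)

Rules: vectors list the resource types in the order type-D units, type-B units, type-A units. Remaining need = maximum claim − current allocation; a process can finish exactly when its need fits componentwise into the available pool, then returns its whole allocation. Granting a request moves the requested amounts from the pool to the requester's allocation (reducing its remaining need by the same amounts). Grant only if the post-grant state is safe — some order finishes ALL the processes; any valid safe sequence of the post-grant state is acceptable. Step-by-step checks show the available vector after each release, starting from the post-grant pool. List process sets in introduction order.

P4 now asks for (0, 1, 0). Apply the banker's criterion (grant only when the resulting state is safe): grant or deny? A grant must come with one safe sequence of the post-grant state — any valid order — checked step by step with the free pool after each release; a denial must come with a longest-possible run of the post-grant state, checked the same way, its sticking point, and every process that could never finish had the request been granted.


GRANT: granting preserves safety; a valid post-grant sequence is P1, P5, P6, P4, P0.
Key observation: post-grant, (2, 1, 0) remains, and an order beginning with P1 completes everyone.
Step-by-step check of the post-grant state:
  pool = (2, 1, 0)
  P1: need (0, 1, 0) fits (2, 1, 0); releases (3, 3, 0), pool now (5, 4, 0)
  P5: need (2, 2, 0) fits (5, 4, 0); releases (0, 1, 0), pool now (5, 5, 0)
  P6: need (5, 5, 0) fits (5, 5, 0); releases (3, 2, 0), pool now (8, 7, 0)
  P4: need (8, 7, 0) fits (8, 7, 0); releases (0, 2, 0), pool now (8, 9, 0)
  P0: need (7, 8, 0) fits (8, 9, 0); releases (2, 1, 1), pool now (10, 10, 1)


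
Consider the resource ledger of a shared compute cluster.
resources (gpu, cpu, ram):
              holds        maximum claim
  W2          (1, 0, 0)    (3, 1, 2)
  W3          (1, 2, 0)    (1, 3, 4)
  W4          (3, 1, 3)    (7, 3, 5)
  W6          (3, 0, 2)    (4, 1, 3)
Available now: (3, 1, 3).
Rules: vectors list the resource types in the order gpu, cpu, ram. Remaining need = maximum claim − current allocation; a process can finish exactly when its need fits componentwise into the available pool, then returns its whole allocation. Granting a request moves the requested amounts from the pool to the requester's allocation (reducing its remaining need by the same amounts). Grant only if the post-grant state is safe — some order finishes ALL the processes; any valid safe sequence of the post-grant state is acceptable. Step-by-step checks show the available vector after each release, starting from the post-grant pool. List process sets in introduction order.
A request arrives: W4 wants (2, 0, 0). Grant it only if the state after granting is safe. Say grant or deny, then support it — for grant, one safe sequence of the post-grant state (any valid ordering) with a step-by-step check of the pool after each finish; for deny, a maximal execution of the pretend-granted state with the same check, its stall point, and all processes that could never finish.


GRANT. The post-grant state is safe; one safe sequence: W6, W2, W3, W4.
Key observation: post-grant, (1, 1, 3) remains, and an order beginning with W6 completes everyone.
Verifying the post-grant state step by step:
  pool = (1, 1, 3)
  W6 needs (1, 1, 1) <= (1, 1, 3) -> finishes; pool += (3, 0, 2) = (4, 1, 5)
  W2 needs (2, 1, 2) <= (4, 1, 5) -> finishes; pool += (1, 0, 0) = (5, 1, 5)
  W3 needs (0, 1, 4) <= (5, 1, 5) -> finishes; pool += (1, 2, 0) = (6, 3, 5)
  W4 needs (2, 2, 2) <= (6, 3, 5) -> finishes; pool += (5, 1, 3) = (11, 4, 8)


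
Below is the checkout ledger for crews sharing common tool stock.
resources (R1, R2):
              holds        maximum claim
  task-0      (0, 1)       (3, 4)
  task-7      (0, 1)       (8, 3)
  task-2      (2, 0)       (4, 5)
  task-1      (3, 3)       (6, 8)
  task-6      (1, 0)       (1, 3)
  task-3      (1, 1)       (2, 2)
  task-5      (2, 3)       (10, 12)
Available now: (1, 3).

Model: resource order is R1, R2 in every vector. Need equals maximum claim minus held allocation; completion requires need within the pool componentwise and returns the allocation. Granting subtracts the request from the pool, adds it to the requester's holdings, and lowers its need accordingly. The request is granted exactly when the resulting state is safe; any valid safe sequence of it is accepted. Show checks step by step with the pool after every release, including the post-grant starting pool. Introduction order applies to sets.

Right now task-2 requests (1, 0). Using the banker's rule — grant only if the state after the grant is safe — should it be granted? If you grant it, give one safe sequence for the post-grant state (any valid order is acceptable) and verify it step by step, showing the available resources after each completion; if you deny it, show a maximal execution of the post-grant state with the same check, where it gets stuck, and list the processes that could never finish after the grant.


DENY — the pretend-granted state is unsafe.
Key observation: after task-6, task-3 the pool peaks at (2, 4), and each blocked process is short somewhere: task-0 on R1; task-7 on R1; task-2 on R2; task-1 on R1, R2; task-5 on R1, R2.
On the post-grant state, task-6, task-3 is a maximal run — nothing extends it. Walking it through:
  pool = (0, 3)
  task-6: need (0, 3) fits (0, 3); releases (1, 0), pool now (1, 3)
  task-3: need (1, 1) fits (1, 3); releases (1, 1), pool now (2, 4)
  task-0 still needs (3, 3) but only (2, 4) is free — short on R1
  task-7 still needs (8, 2) but only (2, 4) is free — short on R1
  task-2 still needs (1, 5) but only (2, 4) is free — short on R2
  task-1 still needs (3, 5) but only (2, 4) is free — short on R1 and R2
  task-5 still needs (8, 9) but only (2, 4) is free — short on R1 and R2
Had the request been granted, task-0, task-7, task-2, task-1 and task-5 could never finish.


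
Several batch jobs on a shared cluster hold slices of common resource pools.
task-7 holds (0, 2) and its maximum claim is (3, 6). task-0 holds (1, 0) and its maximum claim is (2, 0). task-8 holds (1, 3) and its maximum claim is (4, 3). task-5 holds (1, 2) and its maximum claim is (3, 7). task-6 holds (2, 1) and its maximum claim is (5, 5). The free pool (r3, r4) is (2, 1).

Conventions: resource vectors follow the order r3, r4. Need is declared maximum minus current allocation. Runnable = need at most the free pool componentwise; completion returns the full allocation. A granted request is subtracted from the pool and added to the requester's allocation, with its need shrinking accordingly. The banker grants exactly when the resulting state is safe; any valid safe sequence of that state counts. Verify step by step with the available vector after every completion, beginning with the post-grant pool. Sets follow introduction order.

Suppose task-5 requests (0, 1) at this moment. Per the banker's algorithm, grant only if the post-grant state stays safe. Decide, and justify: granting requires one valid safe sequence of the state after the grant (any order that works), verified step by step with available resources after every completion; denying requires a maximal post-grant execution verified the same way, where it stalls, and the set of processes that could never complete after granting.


DENY. Granting would leave the state unsafe.
Key observation: even finishing task-0, task-8 leaves just (4, 3) free — too little r4 for any of the remaining processes.
Pretend the grant happened; the run task-0, task-8 goes as far as possible. Step-by-step check:
  pool = (2, 0)
  task-0 needs (1, 0) <= (2, 0) -> finishes; pool += (1, 0) = (3, 0)
  task-8 needs (3, 0) <= (3, 0) -> finishes; pool += (1, 3) = (4, 3)
  task-7 still needs (3, 4) but only (4, 3) is free — short on r4
  task-5 still needs (2, 4) but only (4, 3) is free — short on r4
  task-6 still needs (3, 4) but only (4, 3) is free — short on r4
Had the request been granted, task-7, task-5 and task-6 could never finish.


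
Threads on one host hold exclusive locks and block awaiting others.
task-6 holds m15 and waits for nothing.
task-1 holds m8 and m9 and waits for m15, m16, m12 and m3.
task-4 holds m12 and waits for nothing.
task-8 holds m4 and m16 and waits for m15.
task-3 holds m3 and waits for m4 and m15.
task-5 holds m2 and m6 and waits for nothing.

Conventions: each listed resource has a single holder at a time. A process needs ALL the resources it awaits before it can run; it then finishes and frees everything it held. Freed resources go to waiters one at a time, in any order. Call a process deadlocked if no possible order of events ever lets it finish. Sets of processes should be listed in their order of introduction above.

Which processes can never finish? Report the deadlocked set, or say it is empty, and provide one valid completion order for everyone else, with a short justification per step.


The deadlocked set is empty.
Key observation: all waits point, directly or indirectly, at processes that can finish, so nothing is permanently blocked.
A valid finishing order for the others: task-6, task-5, task-8, task-3, task-4, task-1.
Walking it through:
  task-6: no waits; runs immediately, freeing m15
  task-5: no waits; runs immediately, freeing m2 and m6
  run task-8 (all its waits — m15 — are resolved); releases m4 and m16
  run task-3 (all its waits — m4 and m15 — are resolved); releases m3
  task-4: no waits; runs immediately, freeing m12
  run task-1 (all its waits — m15, m16, m12 and m3 — are resolved); releases m8 and m9


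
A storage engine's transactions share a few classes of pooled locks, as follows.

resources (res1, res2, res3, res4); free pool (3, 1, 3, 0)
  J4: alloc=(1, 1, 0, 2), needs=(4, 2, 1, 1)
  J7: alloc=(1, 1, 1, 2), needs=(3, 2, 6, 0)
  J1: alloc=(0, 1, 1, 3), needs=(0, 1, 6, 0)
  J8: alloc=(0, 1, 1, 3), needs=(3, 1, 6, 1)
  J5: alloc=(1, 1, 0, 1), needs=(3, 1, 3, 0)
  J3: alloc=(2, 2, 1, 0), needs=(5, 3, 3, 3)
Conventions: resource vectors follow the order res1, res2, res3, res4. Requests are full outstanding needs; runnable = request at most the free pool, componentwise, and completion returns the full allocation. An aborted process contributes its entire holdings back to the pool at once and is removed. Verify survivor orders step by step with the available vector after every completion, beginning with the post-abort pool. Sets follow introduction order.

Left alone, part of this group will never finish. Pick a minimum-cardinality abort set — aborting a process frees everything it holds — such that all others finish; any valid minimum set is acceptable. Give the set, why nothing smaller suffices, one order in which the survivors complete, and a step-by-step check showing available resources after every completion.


Minimum abort set: J7 and J1.
Key observation: the returned (1, 2, 2, 5) from J7 and J1 is what brings J8 — unrunnable before, under any order — into play at step 4.
No one abort is enough; case by case: J4 alone leaves J7 blocked (short on res3); J7 alone leaves J1 blocked (short on res3); J1 alone leaves J7 blocked (short on res3); J8 alone leaves J7 blocked (short on res3); J5 alone leaves J7 blocked (short on res3); J3 alone leaves J7 blocked (short on res3).
The survivors complete as J4, J3, J5, J8. Walking it through (starting from the post-abort pool):
  pool = (4, 3, 5, 5)
  J4 needs (4, 2, 1, 1) <= (4, 3, 5, 5) -> finishes; pool += (1, 1, 0, 2) = (5, 4, 5, 7)
  J3 needs (5, 3, 3, 3) <= (5, 4, 5, 7) -> finishes; pool += (2, 2, 1, 0) = (7, 6, 6, 7)
  J5 needs (3, 1, 3, 0) <= (7, 6, 6, 7) -> finishes; pool += (1, 1, 0, 1) = (8, 7, 6, 8)
  J8 needs (3, 1, 6, 1) <= (8, 7, 6, 8) -> finishes; pool += (0, 1, 1, 3) = (8, 8, 7, 11)


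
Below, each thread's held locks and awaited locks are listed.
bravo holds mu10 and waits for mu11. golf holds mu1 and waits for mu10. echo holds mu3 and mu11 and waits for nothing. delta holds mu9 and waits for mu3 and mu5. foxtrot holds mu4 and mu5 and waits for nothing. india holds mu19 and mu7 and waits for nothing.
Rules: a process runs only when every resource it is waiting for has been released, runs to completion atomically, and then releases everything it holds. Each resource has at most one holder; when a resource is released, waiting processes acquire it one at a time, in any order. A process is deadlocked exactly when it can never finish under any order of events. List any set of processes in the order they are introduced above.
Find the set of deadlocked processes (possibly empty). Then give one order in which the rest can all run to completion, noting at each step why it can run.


No process is deadlocked.
Key observation: no waiting chain loops back on itself — every chain ends at a process that waits on nothing, so everyone eventually runs.
A valid finishing order for the others: foxtrot, india, echo, bravo, golf, delta.
Step-by-step check:
  foxtrot: no waits; runs immediately, freeing mu4 and mu5
  india: no waits; runs immediately, freeing mu19 and mu7
  echo: no waits; runs immediately, freeing mu3 and mu11
  bravo waits on mu11 — all released -> runs and releases mu10
  golf waits on mu10 — all released -> runs and releases mu1
  delta waits on mu3 and mu5 — all released -> runs and releases mu9


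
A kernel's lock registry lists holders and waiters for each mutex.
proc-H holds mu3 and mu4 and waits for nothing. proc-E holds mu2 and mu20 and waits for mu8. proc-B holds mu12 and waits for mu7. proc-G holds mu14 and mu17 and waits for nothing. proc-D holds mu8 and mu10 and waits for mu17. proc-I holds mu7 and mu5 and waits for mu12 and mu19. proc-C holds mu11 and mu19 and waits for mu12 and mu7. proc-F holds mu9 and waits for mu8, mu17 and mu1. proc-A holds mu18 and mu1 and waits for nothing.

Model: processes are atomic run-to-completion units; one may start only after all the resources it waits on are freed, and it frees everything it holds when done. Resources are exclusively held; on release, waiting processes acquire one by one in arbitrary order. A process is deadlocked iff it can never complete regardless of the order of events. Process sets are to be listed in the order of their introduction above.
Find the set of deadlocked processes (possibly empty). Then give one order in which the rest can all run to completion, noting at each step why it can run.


The deadlocked set is proc-B, proc-I and proc-C.
Key observation: the wait chain closes on itself along proc-B -> proc-I -> proc-B; proc-C is caught in further circular waits.
A valid finishing order for the others: proc-G, proc-D, proc-H, proc-A, proc-F, proc-E.
Check, step by step:
  run proc-G (it waits on nothing); releases mu14 and mu17
  run proc-D (all its waits — mu17 — are resolved); releases mu8 and mu10
  run proc-H (it waits on nothing); releases mu3 and mu4
  run proc-A (it waits on nothing); releases mu18 and mu1
  run proc-F (all its waits — mu8, mu17 and mu1 — are resolved); releases mu9
  run proc-E (all its waits — mu8 — are resolved); releases mu2 and mu20


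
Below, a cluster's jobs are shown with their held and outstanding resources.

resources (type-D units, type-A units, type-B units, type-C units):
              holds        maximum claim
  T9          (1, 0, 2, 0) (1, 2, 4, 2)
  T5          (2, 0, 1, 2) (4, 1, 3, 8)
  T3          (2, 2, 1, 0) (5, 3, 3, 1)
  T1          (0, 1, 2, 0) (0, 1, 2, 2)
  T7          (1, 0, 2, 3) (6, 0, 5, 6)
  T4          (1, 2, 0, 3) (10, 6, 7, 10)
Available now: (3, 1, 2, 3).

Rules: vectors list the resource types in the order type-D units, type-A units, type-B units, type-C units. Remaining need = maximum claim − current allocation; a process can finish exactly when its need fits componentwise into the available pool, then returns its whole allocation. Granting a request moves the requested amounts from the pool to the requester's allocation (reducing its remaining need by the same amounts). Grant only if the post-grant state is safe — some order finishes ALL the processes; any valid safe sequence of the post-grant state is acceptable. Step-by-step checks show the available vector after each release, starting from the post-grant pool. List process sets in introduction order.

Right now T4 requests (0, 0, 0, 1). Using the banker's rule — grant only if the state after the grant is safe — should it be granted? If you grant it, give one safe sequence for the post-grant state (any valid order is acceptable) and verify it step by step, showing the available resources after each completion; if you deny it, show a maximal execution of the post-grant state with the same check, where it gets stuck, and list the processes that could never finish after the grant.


DENY: after the grant no complete ordering would exist.
Key observation: the pool after T1, T9, T3 is (6, 4, 7, 2); every surviving request exceeds it in type-C units, so progress ends there.
Pretend the grant happened; the run T1, T9, T3 goes as far as possible. Step-by-step check:
  pool = (3, 1, 2, 2)
  T1 needs (0, 0, 0, 2) <= (3, 1, 2, 2) -> finishes; pool += (0, 1, 2, 0) = (3, 2, 4, 2)
  T9 needs (0, 2, 2, 2) <= (3, 2, 4, 2) -> finishes; pool += (1, 0, 2, 0) = (4, 2, 6, 2)
  T3 needs (3, 1, 2, 1) <= (4, 2, 6, 2) -> finishes; pool += (2, 2, 1, 0) = (6, 4, 7, 2)
  T5 still needs (2, 1, 2, 6) but only (6, 4, 7, 2) is free — short on type-C units
  T7 still needs (5, 0, 3, 3) but only (6, 4, 7, 2) is free — short on type-C units
  T4 still needs (9, 4, 7, 6) but only (6, 4, 7, 2) is free — short on type-D units and type-C units
Had the request been granted, T5, T7 and T4 could never finish.


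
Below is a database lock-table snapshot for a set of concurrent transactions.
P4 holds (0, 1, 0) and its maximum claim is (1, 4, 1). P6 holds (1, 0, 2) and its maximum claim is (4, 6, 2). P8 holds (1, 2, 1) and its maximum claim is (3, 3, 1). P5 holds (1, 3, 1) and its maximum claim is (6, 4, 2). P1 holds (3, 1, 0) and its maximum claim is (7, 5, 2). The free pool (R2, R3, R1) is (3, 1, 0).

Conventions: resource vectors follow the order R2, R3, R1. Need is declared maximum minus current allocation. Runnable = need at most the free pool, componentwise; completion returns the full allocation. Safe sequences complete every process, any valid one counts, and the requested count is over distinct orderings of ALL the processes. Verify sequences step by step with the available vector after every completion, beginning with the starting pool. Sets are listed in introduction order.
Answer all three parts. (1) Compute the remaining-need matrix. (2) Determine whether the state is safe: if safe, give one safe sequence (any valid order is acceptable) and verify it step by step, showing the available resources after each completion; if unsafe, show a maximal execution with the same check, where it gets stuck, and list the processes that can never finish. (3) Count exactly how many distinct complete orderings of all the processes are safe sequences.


(1) Remaining need (order R2, R3, R1):
  P4: (1, 3, 1)
  P6: (3, 6, 0)
  P8: (2, 1, 0)
  P5: (5, 1, 1)
  P1: (4, 4, 2)
(2) UNSAFE — no complete ordering exists.
Key observation: after P8, P4 the pool peaks at (4, 4, 1), and each blocked process is short somewhere: P6 on R3; P5 on R2; P1 on R1.
A maximal execution: P8, P4 — then nothing else fits. Walking it through:
  pool = (3, 1, 0)
  run P8 (needs (2, 1, 0), free (3, 1, 0)); after release of (1, 2, 1) the pool is (4, 3, 1)
  run P4 (needs (1, 3, 1), free (4, 3, 1)); after release of (0, 1, 0) the pool is (4, 4, 1)
  blocked: P6 wants (3, 6, 0), pool (4, 4, 1) — not enough R3
  blocked: P5 wants (5, 1, 1), pool (4, 4, 1) — not enough R2
  blocked: P1 wants (4, 4, 2), pool (4, 4, 1) — not enough R1
Processes that can never finish: P6, P5 and P1.
(3) The exact count: 0 of the possible complete orderings are safe sequences.


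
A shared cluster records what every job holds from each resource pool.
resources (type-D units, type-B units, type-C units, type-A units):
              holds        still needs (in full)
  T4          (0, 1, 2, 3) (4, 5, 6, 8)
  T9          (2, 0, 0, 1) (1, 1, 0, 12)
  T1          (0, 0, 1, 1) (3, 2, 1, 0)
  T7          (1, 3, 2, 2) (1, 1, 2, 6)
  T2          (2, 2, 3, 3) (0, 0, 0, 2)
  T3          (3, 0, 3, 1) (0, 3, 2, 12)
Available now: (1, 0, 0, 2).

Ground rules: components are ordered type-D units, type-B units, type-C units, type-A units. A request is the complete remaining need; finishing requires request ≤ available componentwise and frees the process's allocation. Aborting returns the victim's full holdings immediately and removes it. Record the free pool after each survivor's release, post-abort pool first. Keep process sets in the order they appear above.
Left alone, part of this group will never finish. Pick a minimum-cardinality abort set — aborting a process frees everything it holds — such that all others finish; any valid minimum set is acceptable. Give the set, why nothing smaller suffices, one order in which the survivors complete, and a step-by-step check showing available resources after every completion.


Minimum abort set: T3.
Key observation: aborting T3 returns (3, 0, 3, 1), and T9 — hopeless before — runs at step 5 with the returned capacity in the pool.
Minimality: the empty abort set fails — the state is deadlocked as it stands.
Survivors finish in the order: T2, T7, T4, T1, T9. Walking it through (pool after the aborts first):
  pool = (4, 0, 3, 3)
  T2: need (0, 0, 0, 2) fits (4, 0, 3, 3); releases (2, 2, 3, 3), pool now (6, 2, 6, 6)
  T7: need (1, 1, 2, 6) fits (6, 2, 6, 6); releases (1, 3, 2, 2), pool now (7, 5, 8, 8)
  T4: need (4, 5, 6, 8) fits (7, 5, 8, 8); releases (0, 1, 2, 3), pool now (7, 6, 10, 11)
  T1: need (3, 2, 1, 0) fits (7, 6, 10, 11); releases (0, 0, 1, 1), pool now (7, 6, 11, 12)
  T9: need (1, 1, 0, 12) fits (7, 6, 11, 12); releases (2, 0, 0, 1), pool now (9, 6, 11, 13)
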